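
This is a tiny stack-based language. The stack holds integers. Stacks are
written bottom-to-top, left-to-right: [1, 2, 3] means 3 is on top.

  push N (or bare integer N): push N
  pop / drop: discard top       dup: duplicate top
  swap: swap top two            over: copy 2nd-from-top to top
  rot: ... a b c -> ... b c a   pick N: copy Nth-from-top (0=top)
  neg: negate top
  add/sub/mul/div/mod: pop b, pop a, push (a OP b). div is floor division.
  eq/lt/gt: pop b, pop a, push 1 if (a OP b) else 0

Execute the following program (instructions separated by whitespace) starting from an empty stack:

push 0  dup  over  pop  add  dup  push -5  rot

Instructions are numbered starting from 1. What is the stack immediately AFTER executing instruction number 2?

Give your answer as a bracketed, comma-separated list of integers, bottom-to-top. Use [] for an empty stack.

Answer: [0, 0]

Derivation:
Step 1 ('push 0'): [0]
Step 2 ('dup'): [0, 0]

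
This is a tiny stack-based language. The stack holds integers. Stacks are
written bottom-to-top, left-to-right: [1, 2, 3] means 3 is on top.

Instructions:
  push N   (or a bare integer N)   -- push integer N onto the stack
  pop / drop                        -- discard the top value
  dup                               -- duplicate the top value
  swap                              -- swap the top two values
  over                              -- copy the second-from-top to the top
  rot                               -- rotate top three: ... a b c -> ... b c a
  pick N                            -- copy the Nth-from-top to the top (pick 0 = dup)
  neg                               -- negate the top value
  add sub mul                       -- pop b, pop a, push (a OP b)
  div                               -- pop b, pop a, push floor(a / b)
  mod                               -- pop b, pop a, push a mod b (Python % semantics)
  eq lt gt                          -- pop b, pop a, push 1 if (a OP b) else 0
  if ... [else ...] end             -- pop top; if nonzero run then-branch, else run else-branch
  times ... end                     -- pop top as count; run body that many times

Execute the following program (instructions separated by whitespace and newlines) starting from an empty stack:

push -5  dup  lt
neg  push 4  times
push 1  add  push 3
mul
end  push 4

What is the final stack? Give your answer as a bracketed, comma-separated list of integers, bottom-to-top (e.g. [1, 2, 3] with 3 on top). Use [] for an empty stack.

Answer: [120, 4]

Derivation:
After 'push -5': [-5]
After 'dup': [-5, -5]
After 'lt': [0]
After 'neg': [0]
After 'push 4': [0, 4]
After 'times': [0]
After 'push 1': [0, 1]
After 'add': [1]
After 'push 3': [1, 3]
After 'mul': [3]
After 'push 1': [3, 1]
After 'add': [4]
After 'push 3': [4, 3]
After 'mul': [12]
After 'push 1': [12, 1]
After 'add': [13]
After 'push 3': [13, 3]
After 'mul': [39]
After 'push 1': [39, 1]
After 'add': [40]
After 'push 3': [40, 3]
After 'mul': [120]
After 'push 4': [120, 4]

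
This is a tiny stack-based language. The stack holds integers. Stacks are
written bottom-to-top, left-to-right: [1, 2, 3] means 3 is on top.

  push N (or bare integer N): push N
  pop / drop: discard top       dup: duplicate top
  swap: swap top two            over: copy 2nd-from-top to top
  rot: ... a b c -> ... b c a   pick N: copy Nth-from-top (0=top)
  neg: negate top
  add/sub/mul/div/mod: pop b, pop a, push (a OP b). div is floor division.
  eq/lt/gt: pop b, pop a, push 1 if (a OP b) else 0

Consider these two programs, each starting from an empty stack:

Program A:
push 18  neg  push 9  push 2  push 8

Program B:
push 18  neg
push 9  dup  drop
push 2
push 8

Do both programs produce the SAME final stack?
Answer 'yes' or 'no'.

Answer: yes

Derivation:
Program A trace:
  After 'push 18': [18]
  After 'neg': [-18]
  After 'push 9': [-18, 9]
  After 'push 2': [-18, 9, 2]
  After 'push 8': [-18, 9, 2, 8]
Program A final stack: [-18, 9, 2, 8]

Program B trace:
  After 'push 18': [18]
  After 'neg': [-18]
  After 'push 9': [-18, 9]
  After 'dup': [-18, 9, 9]
  After 'drop': [-18, 9]
  After 'push 2': [-18, 9, 2]
  After 'push 8': [-18, 9, 2, 8]
Program B final stack: [-18, 9, 2, 8]
Same: yes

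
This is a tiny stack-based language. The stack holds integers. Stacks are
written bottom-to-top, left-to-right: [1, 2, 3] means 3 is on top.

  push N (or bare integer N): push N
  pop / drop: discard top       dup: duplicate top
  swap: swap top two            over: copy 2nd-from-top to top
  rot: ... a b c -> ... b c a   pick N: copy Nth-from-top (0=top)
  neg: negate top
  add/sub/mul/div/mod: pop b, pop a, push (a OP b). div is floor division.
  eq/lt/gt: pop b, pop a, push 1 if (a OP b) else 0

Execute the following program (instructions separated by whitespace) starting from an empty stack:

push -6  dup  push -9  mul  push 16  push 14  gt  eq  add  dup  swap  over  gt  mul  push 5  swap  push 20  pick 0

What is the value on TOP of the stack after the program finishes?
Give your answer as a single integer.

Answer: 20

Derivation:
After 'push -6': [-6]
After 'dup': [-6, -6]
After 'push -9': [-6, -6, -9]
After 'mul': [-6, 54]
After 'push 16': [-6, 54, 16]
After 'push 14': [-6, 54, 16, 14]
After 'gt': [-6, 54, 1]
After 'eq': [-6, 0]
After 'add': [-6]
After 'dup': [-6, -6]
After 'swap': [-6, -6]
After 'over': [-6, -6, -6]
After 'gt': [-6, 0]
After 'mul': [0]
After 'push 5': [0, 5]
After 'swap': [5, 0]
After 'push 20': [5, 0, 20]
After 'pick 0': [5, 0, 20, 20]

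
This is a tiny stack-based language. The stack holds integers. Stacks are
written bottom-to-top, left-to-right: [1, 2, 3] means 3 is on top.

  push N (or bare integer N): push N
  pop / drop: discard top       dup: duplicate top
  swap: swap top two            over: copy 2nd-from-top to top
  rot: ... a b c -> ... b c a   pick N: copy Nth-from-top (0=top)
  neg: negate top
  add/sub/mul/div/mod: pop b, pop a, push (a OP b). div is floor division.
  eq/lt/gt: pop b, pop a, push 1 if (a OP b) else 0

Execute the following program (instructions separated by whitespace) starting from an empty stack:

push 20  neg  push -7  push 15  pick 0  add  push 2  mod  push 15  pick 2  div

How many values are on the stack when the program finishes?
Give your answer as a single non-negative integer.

Answer: 4

Derivation:
After 'push 20': stack = [20] (depth 1)
After 'neg': stack = [-20] (depth 1)
After 'push -7': stack = [-20, -7] (depth 2)
After 'push 15': stack = [-20, -7, 15] (depth 3)
After 'pick 0': stack = [-20, -7, 15, 15] (depth 4)
After 'add': stack = [-20, -7, 30] (depth 3)
After 'push 2': stack = [-20, -7, 30, 2] (depth 4)
After 'mod': stack = [-20, -7, 0] (depth 3)
After 'push 15': stack = [-20, -7, 0, 15] (depth 4)
After 'pick 2': stack = [-20, -7, 0, 15, -7] (depth 5)
After 'div': stack = [-20, -7, 0, -3] (depth 4)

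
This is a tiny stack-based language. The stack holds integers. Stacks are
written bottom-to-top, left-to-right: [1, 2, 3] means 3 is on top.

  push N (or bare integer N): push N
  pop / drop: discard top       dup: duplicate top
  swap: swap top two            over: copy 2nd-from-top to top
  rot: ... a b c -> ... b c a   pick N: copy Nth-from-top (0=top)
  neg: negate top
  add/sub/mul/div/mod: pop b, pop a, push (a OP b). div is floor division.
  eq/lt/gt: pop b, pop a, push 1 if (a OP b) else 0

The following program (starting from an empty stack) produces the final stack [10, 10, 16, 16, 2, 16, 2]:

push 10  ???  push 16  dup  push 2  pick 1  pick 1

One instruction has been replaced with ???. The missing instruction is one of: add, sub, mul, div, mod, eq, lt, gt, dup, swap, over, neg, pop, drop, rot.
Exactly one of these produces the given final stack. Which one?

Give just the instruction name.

Answer: dup

Derivation:
Stack before ???: [10]
Stack after ???:  [10, 10]
The instruction that transforms [10] -> [10, 10] is: dup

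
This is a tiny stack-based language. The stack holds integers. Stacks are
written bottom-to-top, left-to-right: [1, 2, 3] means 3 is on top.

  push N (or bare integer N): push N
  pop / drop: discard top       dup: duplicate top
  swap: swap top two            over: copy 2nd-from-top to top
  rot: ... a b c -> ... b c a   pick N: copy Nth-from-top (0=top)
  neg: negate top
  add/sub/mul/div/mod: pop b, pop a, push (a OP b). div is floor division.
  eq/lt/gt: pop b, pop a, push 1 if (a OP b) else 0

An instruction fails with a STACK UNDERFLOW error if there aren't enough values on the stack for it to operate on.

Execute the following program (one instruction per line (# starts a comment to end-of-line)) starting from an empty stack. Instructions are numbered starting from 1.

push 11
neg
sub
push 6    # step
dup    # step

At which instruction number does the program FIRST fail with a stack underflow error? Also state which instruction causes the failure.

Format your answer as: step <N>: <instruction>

Step 1 ('push 11'): stack = [11], depth = 1
Step 2 ('neg'): stack = [-11], depth = 1
Step 3 ('sub'): needs 2 value(s) but depth is 1 — STACK UNDERFLOW

Answer: step 3: sub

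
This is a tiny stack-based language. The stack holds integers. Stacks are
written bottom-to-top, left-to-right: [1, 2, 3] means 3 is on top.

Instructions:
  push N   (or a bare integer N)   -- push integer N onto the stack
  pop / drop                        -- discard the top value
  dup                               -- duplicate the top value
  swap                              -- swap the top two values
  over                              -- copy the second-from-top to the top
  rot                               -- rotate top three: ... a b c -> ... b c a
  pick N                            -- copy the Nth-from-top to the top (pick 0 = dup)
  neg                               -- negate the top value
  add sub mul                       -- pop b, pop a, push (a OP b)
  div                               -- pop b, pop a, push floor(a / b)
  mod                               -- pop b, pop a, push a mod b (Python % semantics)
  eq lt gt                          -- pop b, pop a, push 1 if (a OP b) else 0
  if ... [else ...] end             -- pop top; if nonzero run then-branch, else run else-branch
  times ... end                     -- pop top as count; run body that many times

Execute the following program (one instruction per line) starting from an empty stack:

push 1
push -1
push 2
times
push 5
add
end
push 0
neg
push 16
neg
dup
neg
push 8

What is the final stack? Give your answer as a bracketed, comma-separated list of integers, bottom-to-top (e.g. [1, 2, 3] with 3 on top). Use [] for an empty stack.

After 'push 1': [1]
After 'push -1': [1, -1]
After 'push 2': [1, -1, 2]
After 'times': [1, -1]
After 'push 5': [1, -1, 5]
After 'add': [1, 4]
After 'push 5': [1, 4, 5]
After 'add': [1, 9]
After 'push 0': [1, 9, 0]
After 'neg': [1, 9, 0]
After 'push 16': [1, 9, 0, 16]
After 'neg': [1, 9, 0, -16]
After 'dup': [1, 9, 0, -16, -16]
After 'neg': [1, 9, 0, -16, 16]
After 'push 8': [1, 9, 0, -16, 16, 8]

Answer: [1, 9, 0, -16, 16, 8]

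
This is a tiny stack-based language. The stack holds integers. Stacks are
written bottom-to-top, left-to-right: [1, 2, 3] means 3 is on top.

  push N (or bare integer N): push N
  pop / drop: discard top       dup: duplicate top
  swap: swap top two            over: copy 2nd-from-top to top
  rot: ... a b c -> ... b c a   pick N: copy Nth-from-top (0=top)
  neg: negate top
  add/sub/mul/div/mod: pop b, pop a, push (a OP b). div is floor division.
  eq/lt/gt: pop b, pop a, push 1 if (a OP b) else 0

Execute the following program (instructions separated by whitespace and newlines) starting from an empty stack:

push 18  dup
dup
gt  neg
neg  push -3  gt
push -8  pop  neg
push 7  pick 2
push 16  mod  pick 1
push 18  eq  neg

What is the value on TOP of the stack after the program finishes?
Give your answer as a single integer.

After 'push 18': [18]
After 'dup': [18, 18]
After 'dup': [18, 18, 18]
After 'gt': [18, 0]
After 'neg': [18, 0]
After 'neg': [18, 0]
After 'push -3': [18, 0, -3]
After 'gt': [18, 1]
After 'push -8': [18, 1, -8]
After 'pop': [18, 1]
After 'neg': [18, -1]
After 'push 7': [18, -1, 7]
After 'pick 2': [18, -1, 7, 18]
After 'push 16': [18, -1, 7, 18, 16]
After 'mod': [18, -1, 7, 2]
After 'pick 1': [18, -1, 7, 2, 7]
After 'push 18': [18, -1, 7, 2, 7, 18]
After 'eq': [18, -1, 7, 2, 0]
After 'neg': [18, -1, 7, 2, 0]

Answer: 0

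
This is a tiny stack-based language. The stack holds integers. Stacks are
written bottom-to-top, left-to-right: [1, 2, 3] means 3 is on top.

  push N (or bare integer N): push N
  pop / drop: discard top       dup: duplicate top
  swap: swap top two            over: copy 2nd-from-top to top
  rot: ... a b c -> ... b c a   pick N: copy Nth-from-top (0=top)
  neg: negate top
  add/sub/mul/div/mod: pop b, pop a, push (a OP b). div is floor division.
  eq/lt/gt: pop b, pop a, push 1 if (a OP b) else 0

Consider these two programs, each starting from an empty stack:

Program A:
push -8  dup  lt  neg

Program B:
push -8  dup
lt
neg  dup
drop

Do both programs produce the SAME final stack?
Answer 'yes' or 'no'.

Answer: yes

Derivation:
Program A trace:
  After 'push -8': [-8]
  After 'dup': [-8, -8]
  After 'lt': [0]
  After 'neg': [0]
Program A final stack: [0]

Program B trace:
  After 'push -8': [-8]
  After 'dup': [-8, -8]
  After 'lt': [0]
  After 'neg': [0]
  After 'dup': [0, 0]
  After 'drop': [0]
Program B final stack: [0]
Same: yes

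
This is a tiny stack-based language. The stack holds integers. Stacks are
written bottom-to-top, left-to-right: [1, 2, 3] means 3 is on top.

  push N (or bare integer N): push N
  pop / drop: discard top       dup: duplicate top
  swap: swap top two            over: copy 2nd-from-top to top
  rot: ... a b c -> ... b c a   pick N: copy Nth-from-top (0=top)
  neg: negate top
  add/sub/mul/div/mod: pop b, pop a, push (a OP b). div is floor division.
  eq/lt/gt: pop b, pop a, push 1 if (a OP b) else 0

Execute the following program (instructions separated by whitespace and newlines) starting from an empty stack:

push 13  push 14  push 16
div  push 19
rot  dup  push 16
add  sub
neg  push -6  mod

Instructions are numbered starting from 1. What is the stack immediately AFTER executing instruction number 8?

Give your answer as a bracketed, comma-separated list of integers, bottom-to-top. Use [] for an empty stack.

Answer: [0, 19, 13, 13, 16]

Derivation:
Step 1 ('push 13'): [13]
Step 2 ('push 14'): [13, 14]
Step 3 ('push 16'): [13, 14, 16]
Step 4 ('div'): [13, 0]
Step 5 ('push 19'): [13, 0, 19]
Step 6 ('rot'): [0, 19, 13]
Step 7 ('dup'): [0, 19, 13, 13]
Step 8 ('push 16'): [0, 19, 13, 13, 16]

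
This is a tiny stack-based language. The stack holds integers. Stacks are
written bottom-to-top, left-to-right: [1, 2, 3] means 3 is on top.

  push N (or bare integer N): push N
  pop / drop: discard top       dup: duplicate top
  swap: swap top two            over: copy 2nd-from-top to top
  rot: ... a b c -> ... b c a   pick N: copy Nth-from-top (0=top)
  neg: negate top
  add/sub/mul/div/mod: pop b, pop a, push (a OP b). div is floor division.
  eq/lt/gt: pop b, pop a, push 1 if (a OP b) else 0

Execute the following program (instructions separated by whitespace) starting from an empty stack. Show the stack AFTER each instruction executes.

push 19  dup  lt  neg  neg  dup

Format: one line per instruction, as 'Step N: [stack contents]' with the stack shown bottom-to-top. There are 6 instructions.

Step 1: [19]
Step 2: [19, 19]
Step 3: [0]
Step 4: [0]
Step 5: [0]
Step 6: [0, 0]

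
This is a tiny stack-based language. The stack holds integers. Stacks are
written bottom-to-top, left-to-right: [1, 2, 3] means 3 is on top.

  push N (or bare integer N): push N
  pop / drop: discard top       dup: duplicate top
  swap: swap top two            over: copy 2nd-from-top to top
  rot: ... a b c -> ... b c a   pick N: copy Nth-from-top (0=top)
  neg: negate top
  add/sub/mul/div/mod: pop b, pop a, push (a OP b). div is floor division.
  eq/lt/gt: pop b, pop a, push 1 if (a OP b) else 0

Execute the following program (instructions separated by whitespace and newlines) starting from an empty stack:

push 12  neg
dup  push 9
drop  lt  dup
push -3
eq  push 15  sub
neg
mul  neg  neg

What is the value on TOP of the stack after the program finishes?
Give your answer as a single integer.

After 'push 12': [12]
After 'neg': [-12]
After 'dup': [-12, -12]
After 'push 9': [-12, -12, 9]
After 'drop': [-12, -12]
After 'lt': [0]
After 'dup': [0, 0]
After 'push -3': [0, 0, -3]
After 'eq': [0, 0]
After 'push 15': [0, 0, 15]
After 'sub': [0, -15]
After 'neg': [0, 15]
After 'mul': [0]
After 'neg': [0]
After 'neg': [0]

Answer: 0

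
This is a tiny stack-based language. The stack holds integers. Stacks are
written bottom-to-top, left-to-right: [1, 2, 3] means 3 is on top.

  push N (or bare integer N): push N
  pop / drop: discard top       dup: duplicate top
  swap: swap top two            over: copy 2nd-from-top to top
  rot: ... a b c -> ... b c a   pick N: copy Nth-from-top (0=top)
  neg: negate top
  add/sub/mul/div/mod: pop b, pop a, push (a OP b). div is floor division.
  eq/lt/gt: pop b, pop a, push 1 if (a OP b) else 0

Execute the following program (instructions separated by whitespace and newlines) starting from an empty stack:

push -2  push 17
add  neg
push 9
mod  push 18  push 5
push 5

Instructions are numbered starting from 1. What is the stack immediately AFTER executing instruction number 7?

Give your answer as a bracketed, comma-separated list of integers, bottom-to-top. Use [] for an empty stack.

Answer: [3, 18]

Derivation:
Step 1 ('push -2'): [-2]
Step 2 ('push 17'): [-2, 17]
Step 3 ('add'): [15]
Step 4 ('neg'): [-15]
Step 5 ('push 9'): [-15, 9]
Step 6 ('mod'): [3]
Step 7 ('push 18'): [3, 18]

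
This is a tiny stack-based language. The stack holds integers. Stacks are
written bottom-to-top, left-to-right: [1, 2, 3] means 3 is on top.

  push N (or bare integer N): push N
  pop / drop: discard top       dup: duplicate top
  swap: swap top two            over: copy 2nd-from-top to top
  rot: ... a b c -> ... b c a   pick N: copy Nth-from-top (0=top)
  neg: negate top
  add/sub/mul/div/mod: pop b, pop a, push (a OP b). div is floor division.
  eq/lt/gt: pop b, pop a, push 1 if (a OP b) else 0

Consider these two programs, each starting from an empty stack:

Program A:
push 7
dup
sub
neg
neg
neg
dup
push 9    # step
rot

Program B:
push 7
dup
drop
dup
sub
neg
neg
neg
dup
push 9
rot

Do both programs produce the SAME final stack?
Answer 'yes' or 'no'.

Answer: yes

Derivation:
Program A trace:
  After 'push 7': [7]
  After 'dup': [7, 7]
  After 'sub': [0]
  After 'neg': [0]
  After 'neg': [0]
  After 'neg': [0]
  After 'dup': [0, 0]
  After 'push 9': [0, 0, 9]
  After 'rot': [0, 9, 0]
Program A final stack: [0, 9, 0]

Program B trace:
  After 'push 7': [7]
  After 'dup': [7, 7]
  After 'drop': [7]
  After 'dup': [7, 7]
  After 'sub': [0]
  After 'neg': [0]
  After 'neg': [0]
  After 'neg': [0]
  After 'dup': [0, 0]
  After 'push 9': [0, 0, 9]
  After 'rot': [0, 9, 0]
Program B final stack: [0, 9, 0]
Same: yes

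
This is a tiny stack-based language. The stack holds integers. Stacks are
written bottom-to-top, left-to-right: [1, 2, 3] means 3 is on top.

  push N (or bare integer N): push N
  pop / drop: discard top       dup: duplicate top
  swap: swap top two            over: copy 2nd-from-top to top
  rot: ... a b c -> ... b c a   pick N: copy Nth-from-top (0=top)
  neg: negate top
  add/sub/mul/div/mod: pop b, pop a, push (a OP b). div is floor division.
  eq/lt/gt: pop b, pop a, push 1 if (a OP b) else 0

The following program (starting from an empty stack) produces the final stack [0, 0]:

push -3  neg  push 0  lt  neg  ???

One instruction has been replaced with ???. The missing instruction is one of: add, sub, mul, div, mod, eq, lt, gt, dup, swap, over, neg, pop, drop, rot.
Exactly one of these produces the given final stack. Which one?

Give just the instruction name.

Answer: dup

Derivation:
Stack before ???: [0]
Stack after ???:  [0, 0]
The instruction that transforms [0] -> [0, 0] is: dup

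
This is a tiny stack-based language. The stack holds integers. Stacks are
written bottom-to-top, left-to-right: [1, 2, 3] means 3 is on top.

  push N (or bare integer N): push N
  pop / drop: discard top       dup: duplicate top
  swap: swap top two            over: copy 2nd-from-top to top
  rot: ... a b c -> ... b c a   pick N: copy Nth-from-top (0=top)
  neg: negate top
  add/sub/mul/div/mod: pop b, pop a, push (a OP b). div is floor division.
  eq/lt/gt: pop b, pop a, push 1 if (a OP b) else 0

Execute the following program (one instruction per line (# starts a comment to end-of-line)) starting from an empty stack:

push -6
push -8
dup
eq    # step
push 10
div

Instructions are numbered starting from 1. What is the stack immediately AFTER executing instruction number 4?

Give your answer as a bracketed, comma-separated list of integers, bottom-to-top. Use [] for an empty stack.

Answer: [-6, 1]

Derivation:
Step 1 ('push -6'): [-6]
Step 2 ('push -8'): [-6, -8]
Step 3 ('dup'): [-6, -8, -8]
Step 4 ('eq'): [-6, 1]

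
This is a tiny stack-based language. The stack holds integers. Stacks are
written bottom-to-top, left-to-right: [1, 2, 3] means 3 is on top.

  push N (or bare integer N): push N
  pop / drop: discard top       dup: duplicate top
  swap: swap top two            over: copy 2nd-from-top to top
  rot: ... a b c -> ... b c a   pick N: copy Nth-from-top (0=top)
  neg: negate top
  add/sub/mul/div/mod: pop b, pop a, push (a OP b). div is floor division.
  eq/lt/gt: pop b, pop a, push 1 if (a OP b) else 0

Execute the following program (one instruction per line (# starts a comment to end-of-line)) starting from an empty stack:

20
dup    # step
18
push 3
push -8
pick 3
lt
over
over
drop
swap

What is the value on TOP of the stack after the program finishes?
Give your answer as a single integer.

Answer: 1

Derivation:
After 'push 20': [20]
After 'dup': [20, 20]
After 'push 18': [20, 20, 18]
After 'push 3': [20, 20, 18, 3]
After 'push -8': [20, 20, 18, 3, -8]
After 'pick 3': [20, 20, 18, 3, -8, 20]
After 'lt': [20, 20, 18, 3, 1]
After 'over': [20, 20, 18, 3, 1, 3]
After 'over': [20, 20, 18, 3, 1, 3, 1]
After 'drop': [20, 20, 18, 3, 1, 3]
After 'swap': [20, 20, 18, 3, 3, 1]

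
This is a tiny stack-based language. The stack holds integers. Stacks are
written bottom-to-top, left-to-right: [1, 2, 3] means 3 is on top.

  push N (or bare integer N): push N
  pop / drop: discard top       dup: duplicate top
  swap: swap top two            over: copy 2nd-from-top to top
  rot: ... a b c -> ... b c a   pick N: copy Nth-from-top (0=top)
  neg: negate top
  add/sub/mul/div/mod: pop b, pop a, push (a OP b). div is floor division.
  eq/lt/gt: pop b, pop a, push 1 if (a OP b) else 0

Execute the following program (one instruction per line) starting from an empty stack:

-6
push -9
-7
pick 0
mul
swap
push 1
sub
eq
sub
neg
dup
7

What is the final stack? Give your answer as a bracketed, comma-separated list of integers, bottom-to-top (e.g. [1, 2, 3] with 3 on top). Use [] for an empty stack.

After 'push -6': [-6]
After 'push -9': [-6, -9]
After 'push -7': [-6, -9, -7]
After 'pick 0': [-6, -9, -7, -7]
After 'mul': [-6, -9, 49]
After 'swap': [-6, 49, -9]
After 'push 1': [-6, 49, -9, 1]
After 'sub': [-6, 49, -10]
After 'eq': [-6, 0]
After 'sub': [-6]
After 'neg': [6]
After 'dup': [6, 6]
After 'push 7': [6, 6, 7]

Answer: [6, 6, 7]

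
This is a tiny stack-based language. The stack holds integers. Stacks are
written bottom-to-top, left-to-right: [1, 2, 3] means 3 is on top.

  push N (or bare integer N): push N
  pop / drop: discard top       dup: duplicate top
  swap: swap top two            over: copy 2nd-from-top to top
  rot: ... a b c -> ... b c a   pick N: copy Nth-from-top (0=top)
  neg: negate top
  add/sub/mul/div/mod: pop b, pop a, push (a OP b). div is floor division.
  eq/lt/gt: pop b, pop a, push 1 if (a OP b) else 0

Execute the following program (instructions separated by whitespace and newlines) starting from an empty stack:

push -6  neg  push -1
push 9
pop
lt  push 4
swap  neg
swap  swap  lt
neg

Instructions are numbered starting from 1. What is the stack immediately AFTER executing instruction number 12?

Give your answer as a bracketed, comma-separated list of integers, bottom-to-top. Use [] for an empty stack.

Answer: [0]

Derivation:
Step 1 ('push -6'): [-6]
Step 2 ('neg'): [6]
Step 3 ('push -1'): [6, -1]
Step 4 ('push 9'): [6, -1, 9]
Step 5 ('pop'): [6, -1]
Step 6 ('lt'): [0]
Step 7 ('push 4'): [0, 4]
Step 8 ('swap'): [4, 0]
Step 9 ('neg'): [4, 0]
Step 10 ('swap'): [0, 4]
Step 11 ('swap'): [4, 0]
Step 12 ('lt'): [0]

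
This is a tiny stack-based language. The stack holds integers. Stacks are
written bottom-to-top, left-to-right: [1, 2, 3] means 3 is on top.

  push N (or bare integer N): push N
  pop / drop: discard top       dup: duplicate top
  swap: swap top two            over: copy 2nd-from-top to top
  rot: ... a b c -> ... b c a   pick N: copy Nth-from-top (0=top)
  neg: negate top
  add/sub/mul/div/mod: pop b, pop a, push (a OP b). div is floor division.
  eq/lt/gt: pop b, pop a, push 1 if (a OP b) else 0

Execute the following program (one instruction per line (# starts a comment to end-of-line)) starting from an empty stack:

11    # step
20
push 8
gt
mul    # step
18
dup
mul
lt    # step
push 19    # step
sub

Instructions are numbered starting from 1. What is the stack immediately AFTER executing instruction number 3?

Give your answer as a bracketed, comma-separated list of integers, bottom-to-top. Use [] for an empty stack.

Step 1 ('11'): [11]
Step 2 ('20'): [11, 20]
Step 3 ('push 8'): [11, 20, 8]

Answer: [11, 20, 8]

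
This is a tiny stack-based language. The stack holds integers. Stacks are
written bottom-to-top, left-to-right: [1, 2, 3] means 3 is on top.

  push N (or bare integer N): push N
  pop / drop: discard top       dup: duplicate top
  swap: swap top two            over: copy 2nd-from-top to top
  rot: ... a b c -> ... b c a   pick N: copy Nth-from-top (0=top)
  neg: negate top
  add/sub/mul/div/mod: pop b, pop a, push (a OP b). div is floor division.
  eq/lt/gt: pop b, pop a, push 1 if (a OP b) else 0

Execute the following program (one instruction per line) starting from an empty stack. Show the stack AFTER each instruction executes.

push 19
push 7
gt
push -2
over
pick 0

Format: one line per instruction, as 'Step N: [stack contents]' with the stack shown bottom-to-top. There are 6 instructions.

Step 1: [19]
Step 2: [19, 7]
Step 3: [1]
Step 4: [1, -2]
Step 5: [1, -2, 1]
Step 6: [1, -2, 1, 1]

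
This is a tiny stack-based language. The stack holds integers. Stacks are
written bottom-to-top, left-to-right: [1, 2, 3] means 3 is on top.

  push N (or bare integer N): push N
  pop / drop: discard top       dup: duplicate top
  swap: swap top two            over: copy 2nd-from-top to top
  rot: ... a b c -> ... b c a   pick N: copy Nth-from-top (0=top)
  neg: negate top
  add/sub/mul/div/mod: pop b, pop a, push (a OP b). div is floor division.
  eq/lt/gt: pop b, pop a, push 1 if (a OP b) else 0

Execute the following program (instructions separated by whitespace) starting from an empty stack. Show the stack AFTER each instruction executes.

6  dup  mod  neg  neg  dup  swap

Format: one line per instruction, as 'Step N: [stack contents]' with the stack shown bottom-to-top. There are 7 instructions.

Step 1: [6]
Step 2: [6, 6]
Step 3: [0]
Step 4: [0]
Step 5: [0]
Step 6: [0, 0]
Step 7: [0, 0]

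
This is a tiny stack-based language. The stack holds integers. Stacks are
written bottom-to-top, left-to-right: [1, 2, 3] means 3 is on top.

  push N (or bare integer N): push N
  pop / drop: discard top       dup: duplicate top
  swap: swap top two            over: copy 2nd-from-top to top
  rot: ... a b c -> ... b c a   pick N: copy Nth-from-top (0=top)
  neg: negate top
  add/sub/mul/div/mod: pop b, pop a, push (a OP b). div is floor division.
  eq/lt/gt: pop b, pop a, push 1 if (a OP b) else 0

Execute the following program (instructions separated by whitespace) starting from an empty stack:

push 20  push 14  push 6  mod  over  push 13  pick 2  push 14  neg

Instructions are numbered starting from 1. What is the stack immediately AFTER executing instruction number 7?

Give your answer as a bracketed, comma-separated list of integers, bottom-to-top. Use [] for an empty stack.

Answer: [20, 2, 20, 13, 2]

Derivation:
Step 1 ('push 20'): [20]
Step 2 ('push 14'): [20, 14]
Step 3 ('push 6'): [20, 14, 6]
Step 4 ('mod'): [20, 2]
Step 5 ('over'): [20, 2, 20]
Step 6 ('push 13'): [20, 2, 20, 13]
Step 7 ('pick 2'): [20, 2, 20, 13, 2]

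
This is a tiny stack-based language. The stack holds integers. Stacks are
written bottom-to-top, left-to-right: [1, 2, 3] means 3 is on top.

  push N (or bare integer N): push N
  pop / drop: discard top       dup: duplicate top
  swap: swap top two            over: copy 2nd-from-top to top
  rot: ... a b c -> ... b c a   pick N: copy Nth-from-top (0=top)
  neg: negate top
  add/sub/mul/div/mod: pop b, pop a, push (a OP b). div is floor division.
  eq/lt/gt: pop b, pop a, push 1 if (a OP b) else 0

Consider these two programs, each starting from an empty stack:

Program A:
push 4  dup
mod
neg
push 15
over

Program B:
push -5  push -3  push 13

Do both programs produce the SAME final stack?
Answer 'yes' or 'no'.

Program A trace:
  After 'push 4': [4]
  After 'dup': [4, 4]
  After 'mod': [0]
  After 'neg': [0]
  After 'push 15': [0, 15]
  After 'over': [0, 15, 0]
Program A final stack: [0, 15, 0]

Program B trace:
  After 'push -5': [-5]
  After 'push -3': [-5, -3]
  After 'push 13': [-5, -3, 13]
Program B final stack: [-5, -3, 13]
Same: no

Answer: no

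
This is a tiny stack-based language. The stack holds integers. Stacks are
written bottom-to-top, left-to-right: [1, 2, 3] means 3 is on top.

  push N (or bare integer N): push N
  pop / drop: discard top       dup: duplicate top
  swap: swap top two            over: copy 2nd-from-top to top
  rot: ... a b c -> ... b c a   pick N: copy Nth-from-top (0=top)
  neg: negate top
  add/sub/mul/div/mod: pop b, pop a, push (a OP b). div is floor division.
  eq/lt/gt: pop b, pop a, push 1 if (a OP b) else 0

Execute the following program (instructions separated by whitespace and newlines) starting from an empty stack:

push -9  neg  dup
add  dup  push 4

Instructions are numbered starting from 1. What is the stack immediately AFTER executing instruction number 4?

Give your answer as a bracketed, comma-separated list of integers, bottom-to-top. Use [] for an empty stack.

Answer: [18]

Derivation:
Step 1 ('push -9'): [-9]
Step 2 ('neg'): [9]
Step 3 ('dup'): [9, 9]
Step 4 ('add'): [18]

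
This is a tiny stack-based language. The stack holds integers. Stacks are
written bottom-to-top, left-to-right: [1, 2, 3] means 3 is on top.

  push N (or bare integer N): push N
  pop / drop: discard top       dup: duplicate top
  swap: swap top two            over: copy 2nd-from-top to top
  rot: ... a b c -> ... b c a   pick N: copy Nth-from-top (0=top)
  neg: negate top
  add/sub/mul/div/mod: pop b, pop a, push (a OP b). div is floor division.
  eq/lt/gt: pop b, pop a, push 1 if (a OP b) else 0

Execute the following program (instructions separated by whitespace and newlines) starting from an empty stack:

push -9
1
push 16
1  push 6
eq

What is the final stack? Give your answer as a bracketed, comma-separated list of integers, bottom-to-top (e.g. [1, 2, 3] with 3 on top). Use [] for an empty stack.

Answer: [-9, 1, 16, 0]

Derivation:
After 'push -9': [-9]
After 'push 1': [-9, 1]
After 'push 16': [-9, 1, 16]
After 'push 1': [-9, 1, 16, 1]
After 'push 6': [-9, 1, 16, 1, 6]
After 'eq': [-9, 1, 16, 0]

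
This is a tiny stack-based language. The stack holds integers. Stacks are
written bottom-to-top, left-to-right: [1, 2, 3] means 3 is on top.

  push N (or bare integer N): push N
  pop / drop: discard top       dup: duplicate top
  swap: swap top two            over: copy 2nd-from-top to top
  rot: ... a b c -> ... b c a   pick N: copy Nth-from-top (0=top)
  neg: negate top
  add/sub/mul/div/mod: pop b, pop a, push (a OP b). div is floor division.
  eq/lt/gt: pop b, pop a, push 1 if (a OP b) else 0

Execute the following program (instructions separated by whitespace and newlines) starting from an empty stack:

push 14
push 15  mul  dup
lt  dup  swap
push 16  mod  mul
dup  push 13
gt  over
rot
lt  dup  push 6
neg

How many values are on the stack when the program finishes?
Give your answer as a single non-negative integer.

Answer: 4

Derivation:
After 'push 14': stack = [14] (depth 1)
After 'push 15': stack = [14, 15] (depth 2)
After 'mul': stack = [210] (depth 1)
After 'dup': stack = [210, 210] (depth 2)
After 'lt': stack = [0] (depth 1)
After 'dup': stack = [0, 0] (depth 2)
After 'swap': stack = [0, 0] (depth 2)
After 'push 16': stack = [0, 0, 16] (depth 3)
After 'mod': stack = [0, 0] (depth 2)
After 'mul': stack = [0] (depth 1)
After 'dup': stack = [0, 0] (depth 2)
After 'push 13': stack = [0, 0, 13] (depth 3)
After 'gt': stack = [0, 0] (depth 2)
After 'over': stack = [0, 0, 0] (depth 3)
After 'rot': stack = [0, 0, 0] (depth 3)
After 'lt': stack = [0, 0] (depth 2)
After 'dup': stack = [0, 0, 0] (depth 3)
After 'push 6': stack = [0, 0, 0, 6] (depth 4)
After 'neg': stack = [0, 0, 0, -6] (depth 4)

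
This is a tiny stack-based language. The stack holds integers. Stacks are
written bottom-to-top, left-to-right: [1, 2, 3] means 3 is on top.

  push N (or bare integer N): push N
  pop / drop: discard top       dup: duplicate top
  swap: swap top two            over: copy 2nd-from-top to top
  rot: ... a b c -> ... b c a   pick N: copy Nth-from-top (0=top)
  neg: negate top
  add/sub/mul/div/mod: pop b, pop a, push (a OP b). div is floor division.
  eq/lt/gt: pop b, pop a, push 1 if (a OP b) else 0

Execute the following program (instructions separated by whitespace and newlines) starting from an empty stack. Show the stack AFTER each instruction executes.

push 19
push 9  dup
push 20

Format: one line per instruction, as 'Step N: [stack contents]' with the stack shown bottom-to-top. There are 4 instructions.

Step 1: [19]
Step 2: [19, 9]
Step 3: [19, 9, 9]
Step 4: [19, 9, 9, 20]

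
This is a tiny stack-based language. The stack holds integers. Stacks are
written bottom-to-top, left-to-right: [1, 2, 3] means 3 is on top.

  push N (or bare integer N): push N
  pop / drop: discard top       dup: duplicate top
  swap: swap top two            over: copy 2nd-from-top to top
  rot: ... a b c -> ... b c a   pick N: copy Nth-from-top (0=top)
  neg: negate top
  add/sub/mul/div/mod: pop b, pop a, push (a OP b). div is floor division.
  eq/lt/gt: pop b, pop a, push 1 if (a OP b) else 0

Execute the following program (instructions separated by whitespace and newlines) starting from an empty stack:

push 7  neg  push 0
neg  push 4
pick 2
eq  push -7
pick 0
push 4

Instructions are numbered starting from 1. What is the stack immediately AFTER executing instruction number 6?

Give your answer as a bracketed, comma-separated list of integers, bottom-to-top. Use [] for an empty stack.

Answer: [-7, 0, 4, -7]

Derivation:
Step 1 ('push 7'): [7]
Step 2 ('neg'): [-7]
Step 3 ('push 0'): [-7, 0]
Step 4 ('neg'): [-7, 0]
Step 5 ('push 4'): [-7, 0, 4]
Step 6 ('pick 2'): [-7, 0, 4, -7]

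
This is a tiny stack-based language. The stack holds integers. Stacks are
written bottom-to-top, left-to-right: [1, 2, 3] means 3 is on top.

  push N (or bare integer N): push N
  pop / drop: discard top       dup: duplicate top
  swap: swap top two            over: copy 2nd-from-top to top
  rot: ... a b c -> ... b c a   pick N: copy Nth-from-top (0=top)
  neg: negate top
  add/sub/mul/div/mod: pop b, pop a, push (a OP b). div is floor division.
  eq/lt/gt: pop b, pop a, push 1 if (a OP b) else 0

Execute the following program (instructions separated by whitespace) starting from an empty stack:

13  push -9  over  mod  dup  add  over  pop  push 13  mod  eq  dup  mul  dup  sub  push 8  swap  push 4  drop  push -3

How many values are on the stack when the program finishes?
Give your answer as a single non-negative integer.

Answer: 3

Derivation:
After 'push 13': stack = [13] (depth 1)
After 'push -9': stack = [13, -9] (depth 2)
After 'over': stack = [13, -9, 13] (depth 3)
After 'mod': stack = [13, 4] (depth 2)
After 'dup': stack = [13, 4, 4] (depth 3)
After 'add': stack = [13, 8] (depth 2)
After 'over': stack = [13, 8, 13] (depth 3)
After 'pop': stack = [13, 8] (depth 2)
After 'push 13': stack = [13, 8, 13] (depth 3)
After 'mod': stack = [13, 8] (depth 2)
After 'eq': stack = [0] (depth 1)
After 'dup': stack = [0, 0] (depth 2)
After 'mul': stack = [0] (depth 1)
After 'dup': stack = [0, 0] (depth 2)
After 'sub': stack = [0] (depth 1)
After 'push 8': stack = [0, 8] (depth 2)
After 'swap': stack = [8, 0] (depth 2)
After 'push 4': stack = [8, 0, 4] (depth 3)
After 'drop': stack = [8, 0] (depth 2)
After 'push -3': stack = [8, 0, -3] (depth 3)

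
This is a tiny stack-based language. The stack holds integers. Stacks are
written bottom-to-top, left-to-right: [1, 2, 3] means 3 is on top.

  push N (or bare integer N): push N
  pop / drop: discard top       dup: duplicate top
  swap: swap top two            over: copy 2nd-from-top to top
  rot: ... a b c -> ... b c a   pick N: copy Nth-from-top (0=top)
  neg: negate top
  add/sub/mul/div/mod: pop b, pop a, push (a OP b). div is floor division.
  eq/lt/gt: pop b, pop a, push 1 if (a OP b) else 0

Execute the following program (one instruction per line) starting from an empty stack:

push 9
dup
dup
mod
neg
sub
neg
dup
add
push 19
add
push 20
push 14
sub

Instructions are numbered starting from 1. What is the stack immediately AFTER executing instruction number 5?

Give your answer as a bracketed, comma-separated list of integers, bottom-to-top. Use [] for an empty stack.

Answer: [9, 0]

Derivation:
Step 1 ('push 9'): [9]
Step 2 ('dup'): [9, 9]
Step 3 ('dup'): [9, 9, 9]
Step 4 ('mod'): [9, 0]
Step 5 ('neg'): [9, 0]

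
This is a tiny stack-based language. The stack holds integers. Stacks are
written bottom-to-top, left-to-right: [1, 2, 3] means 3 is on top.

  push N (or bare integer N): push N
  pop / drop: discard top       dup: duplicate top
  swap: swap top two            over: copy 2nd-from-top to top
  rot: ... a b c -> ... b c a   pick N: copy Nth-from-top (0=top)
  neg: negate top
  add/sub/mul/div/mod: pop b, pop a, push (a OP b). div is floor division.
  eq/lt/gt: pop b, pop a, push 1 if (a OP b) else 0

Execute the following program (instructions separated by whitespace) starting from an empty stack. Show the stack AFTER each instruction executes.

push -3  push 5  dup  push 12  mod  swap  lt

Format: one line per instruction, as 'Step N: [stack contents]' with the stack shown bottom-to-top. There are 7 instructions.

Step 1: [-3]
Step 2: [-3, 5]
Step 3: [-3, 5, 5]
Step 4: [-3, 5, 5, 12]
Step 5: [-3, 5, 5]
Step 6: [-3, 5, 5]
Step 7: [-3, 0]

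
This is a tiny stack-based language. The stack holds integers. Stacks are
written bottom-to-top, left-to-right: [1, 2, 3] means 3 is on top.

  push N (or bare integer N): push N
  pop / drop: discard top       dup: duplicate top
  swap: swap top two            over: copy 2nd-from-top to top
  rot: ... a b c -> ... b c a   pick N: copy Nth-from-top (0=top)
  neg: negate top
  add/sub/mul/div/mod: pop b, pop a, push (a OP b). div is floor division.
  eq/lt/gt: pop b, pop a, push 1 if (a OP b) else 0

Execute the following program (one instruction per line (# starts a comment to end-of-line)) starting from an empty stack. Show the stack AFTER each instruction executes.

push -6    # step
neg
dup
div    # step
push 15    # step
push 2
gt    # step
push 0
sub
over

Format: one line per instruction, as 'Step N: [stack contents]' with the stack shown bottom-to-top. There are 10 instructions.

Step 1: [-6]
Step 2: [6]
Step 3: [6, 6]
Step 4: [1]
Step 5: [1, 15]
Step 6: [1, 15, 2]
Step 7: [1, 1]
Step 8: [1, 1, 0]
Step 9: [1, 1]
Step 10: [1, 1, 1]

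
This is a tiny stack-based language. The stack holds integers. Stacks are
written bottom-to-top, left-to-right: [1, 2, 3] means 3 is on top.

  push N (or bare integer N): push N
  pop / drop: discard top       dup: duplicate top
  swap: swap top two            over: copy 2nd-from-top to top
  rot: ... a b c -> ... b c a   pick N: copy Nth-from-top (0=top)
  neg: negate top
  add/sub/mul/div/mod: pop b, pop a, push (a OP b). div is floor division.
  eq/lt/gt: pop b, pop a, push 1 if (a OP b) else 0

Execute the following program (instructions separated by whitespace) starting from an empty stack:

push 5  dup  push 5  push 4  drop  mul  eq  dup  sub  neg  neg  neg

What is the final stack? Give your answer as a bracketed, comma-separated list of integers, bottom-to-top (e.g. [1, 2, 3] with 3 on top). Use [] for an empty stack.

After 'push 5': [5]
After 'dup': [5, 5]
After 'push 5': [5, 5, 5]
After 'push 4': [5, 5, 5, 4]
After 'drop': [5, 5, 5]
After 'mul': [5, 25]
After 'eq': [0]
After 'dup': [0, 0]
After 'sub': [0]
After 'neg': [0]
After 'neg': [0]
After 'neg': [0]

Answer: [0]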